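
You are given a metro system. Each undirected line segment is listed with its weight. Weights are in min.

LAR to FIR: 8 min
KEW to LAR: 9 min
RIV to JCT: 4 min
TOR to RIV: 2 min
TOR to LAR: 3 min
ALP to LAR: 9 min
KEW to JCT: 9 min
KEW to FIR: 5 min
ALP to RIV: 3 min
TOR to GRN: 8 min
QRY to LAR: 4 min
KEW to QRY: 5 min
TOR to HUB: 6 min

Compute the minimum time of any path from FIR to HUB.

Shortest distances from FIR:
FIR: 0
KEW: 5  (via FIR)
LAR: 8  (via FIR)
QRY: 10  (via KEW)
TOR: 11  (via LAR)
RIV: 13  (via TOR)
JCT: 14  (via KEW)
ALP: 16  (via RIV)
HUB: 17  (via TOR)
Shortest route: FIR → LAR → TOR → HUB = 17 min.

17 min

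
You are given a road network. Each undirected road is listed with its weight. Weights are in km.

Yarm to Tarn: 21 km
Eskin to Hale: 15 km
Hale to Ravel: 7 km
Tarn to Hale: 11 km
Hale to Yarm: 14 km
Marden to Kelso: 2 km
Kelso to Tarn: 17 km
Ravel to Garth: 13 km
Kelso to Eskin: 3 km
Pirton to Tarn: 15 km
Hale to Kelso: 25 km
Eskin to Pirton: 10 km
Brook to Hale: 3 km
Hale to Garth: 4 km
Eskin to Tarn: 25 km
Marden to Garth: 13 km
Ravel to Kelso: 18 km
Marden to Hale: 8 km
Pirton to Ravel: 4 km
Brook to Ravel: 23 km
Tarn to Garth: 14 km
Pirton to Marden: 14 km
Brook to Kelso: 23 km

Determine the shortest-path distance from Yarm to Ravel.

Shortest distances from Yarm:
Yarm: 0
Hale: 14  (via Yarm)
Brook: 17  (via Hale)
Garth: 18  (via Hale)
Tarn: 21  (via Yarm)
Ravel: 21  (via Hale)
Shortest route: Yarm–Hale–Ravel = 21 km.

21 km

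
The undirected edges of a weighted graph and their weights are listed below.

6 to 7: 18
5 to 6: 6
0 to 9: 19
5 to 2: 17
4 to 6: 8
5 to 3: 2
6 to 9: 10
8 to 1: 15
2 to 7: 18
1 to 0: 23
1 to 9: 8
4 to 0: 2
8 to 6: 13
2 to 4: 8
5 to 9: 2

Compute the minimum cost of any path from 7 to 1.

Shortest distances from 7:
7: 0
2: 18  (via 7)
6: 18  (via 7)
5: 24  (via 6)
3: 26  (via 5)
4: 26  (via 2)
9: 26  (via 5)
0: 28  (via 4)
8: 31  (via 6)
1: 34  (via 9)
Shortest route: 7 → 6 → 5 → 9 → 1 = 34.

34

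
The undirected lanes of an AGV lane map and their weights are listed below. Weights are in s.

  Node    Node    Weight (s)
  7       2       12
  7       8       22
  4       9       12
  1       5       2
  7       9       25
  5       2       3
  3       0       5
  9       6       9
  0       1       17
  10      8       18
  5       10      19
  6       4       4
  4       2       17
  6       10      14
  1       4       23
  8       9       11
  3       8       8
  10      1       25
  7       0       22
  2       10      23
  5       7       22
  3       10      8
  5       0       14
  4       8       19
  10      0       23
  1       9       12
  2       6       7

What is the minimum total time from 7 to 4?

23 s

Enumerating some paths:
7 → 2 → 6 → 4: 12+7+4 = 23
7 → 2 → 4: 12+17 = 29
7 → 5 → 2 → 6 → 4: 22+3+7+4 = 36
Cheapest is 7 → 2 → 6 → 4 at 23 s.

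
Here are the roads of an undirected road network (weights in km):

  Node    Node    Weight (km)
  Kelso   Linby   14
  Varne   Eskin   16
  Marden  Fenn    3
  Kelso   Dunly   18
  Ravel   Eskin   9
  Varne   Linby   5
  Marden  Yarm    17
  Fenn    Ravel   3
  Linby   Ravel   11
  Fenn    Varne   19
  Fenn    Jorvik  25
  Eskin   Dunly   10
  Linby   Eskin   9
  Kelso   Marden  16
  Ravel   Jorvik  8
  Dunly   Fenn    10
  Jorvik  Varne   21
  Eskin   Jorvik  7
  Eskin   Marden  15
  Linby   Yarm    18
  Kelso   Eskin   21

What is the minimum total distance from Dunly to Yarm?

30 km

Compare a few routes:
Dunly–Fenn–Marden–Yarm: 10+3+17 = 30
Dunly–Eskin–Linby–Yarm: 10+9+18 = 37
Dunly–Fenn–Ravel–Linby–Yarm: 10+3+11+18 = 42
The minimum is 30 km via Dunly–Fenn–Marden–Yarm.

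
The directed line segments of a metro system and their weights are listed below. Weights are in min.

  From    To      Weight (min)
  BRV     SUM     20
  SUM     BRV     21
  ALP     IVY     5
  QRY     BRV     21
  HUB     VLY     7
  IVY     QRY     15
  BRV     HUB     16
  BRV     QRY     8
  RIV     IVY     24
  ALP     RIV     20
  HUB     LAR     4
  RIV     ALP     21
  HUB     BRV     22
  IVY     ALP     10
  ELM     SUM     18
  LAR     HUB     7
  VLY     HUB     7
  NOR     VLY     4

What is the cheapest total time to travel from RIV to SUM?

80 min

Compare a few routes:
RIV → ALP → IVY → QRY → BRV → SUM: 21+5+15+21+20 = 82
RIV → IVY → QRY → BRV → SUM: 24+15+21+20 = 80
The minimum is 80 min via RIV → IVY → QRY → BRV → SUM.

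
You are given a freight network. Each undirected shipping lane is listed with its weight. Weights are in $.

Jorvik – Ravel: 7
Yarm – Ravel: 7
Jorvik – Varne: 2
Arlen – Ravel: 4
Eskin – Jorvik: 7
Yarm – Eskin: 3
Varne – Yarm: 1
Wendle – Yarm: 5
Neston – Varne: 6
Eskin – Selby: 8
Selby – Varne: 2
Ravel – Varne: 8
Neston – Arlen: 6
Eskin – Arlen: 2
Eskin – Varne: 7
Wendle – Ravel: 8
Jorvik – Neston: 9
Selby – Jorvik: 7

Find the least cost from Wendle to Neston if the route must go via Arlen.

$16

Best Wendle to Arlen: Wendle–Yarm–Eskin–Arlen costing 10
Best Arlen to Neston: Arlen–Neston costing 6
Total via Arlen: 10 + 6 = $16.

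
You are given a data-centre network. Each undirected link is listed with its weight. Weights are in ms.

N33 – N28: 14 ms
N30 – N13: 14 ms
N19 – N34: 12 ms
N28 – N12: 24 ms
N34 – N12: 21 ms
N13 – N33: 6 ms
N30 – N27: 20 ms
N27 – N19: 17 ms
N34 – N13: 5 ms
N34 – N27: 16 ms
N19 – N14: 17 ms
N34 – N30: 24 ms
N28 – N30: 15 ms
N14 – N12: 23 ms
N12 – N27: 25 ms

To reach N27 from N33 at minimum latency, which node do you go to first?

Enumerating some paths:
N33 - N13 - N30 - N27: 6+14+20 = 40
N33 - N13 - N34 - N27: 6+5+16 = 27
The minimum is 27 ms via N33 - N13 - N34 - N27.
So from N33 the first move is to N13.

N13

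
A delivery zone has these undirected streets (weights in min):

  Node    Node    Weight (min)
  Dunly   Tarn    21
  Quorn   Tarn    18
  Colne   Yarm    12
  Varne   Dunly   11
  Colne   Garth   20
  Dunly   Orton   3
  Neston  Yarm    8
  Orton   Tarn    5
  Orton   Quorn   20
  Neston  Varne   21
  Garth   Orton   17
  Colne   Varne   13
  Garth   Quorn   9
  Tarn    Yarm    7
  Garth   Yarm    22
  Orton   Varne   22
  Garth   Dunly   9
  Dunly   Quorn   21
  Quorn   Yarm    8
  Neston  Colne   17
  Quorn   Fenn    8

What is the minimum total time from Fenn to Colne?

Running Dijkstra from Fenn:
Fenn: 0
Quorn: 8  (via Fenn)
Yarm: 16  (via Quorn)
Garth: 17  (via Quorn)
Tarn: 23  (via Yarm)
Neston: 24  (via Yarm)
Dunly: 26  (via Garth)
Orton: 28  (via Quorn)
Colne: 28  (via Yarm)
Shortest route: Fenn–Quorn–Yarm–Colne = 28 min.

28 min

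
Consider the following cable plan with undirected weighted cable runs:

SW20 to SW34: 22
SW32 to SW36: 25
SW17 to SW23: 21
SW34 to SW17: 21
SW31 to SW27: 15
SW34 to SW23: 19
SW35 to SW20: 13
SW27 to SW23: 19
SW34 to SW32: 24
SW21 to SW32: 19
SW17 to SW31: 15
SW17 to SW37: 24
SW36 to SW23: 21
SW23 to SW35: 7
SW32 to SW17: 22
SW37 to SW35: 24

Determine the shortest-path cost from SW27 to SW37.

Candidate routes:
SW27 → SW23 → SW35 → SW37: 19+7+24 = 50
SW27 → SW31 → SW17 → SW37: 15+15+24 = 54
SW27 → SW23 → SW17 → SW37: 19+21+24 = 64
The minimum is 50 via SW27 → SW23 → SW35 → SW37.

50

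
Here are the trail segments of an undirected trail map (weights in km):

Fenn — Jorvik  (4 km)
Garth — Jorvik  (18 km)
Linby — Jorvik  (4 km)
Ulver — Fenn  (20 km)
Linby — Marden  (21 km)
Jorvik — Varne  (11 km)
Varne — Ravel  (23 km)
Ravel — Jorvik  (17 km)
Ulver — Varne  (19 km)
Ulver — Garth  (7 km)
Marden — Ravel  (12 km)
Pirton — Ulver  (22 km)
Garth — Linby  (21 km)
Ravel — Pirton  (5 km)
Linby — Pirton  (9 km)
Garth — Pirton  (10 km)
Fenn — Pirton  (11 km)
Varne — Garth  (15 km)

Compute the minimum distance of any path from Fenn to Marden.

28 km

Candidate routes:
Fenn → Jorvik → Ravel → Marden: 4+17+12 = 33
Fenn → Jorvik → Linby → Pirton → Ravel → Marden: 4+4+9+5+12 = 34
Fenn → Pirton → Ravel → Marden: 11+5+12 = 28
Fenn → Jorvik → Linby → Marden: 4+4+21 = 29
Cheapest is Fenn → Pirton → Ravel → Marden at 28 km.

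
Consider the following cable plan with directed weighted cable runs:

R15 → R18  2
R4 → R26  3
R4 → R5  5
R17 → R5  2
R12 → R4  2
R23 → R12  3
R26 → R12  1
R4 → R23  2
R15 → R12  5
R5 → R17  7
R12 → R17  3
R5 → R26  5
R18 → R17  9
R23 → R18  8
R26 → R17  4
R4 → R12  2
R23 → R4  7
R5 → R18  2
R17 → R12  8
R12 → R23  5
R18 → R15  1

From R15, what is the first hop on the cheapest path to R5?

R12

Enumerating some paths:
R15 - R12 - R4 - R5: 5+2+5 = 12
R15 - R12 - R17 - R5: 5+3+2 = 10
Cheapest is R15 - R12 - R17 - R5 at 10.
So from R15 the first move is to R12.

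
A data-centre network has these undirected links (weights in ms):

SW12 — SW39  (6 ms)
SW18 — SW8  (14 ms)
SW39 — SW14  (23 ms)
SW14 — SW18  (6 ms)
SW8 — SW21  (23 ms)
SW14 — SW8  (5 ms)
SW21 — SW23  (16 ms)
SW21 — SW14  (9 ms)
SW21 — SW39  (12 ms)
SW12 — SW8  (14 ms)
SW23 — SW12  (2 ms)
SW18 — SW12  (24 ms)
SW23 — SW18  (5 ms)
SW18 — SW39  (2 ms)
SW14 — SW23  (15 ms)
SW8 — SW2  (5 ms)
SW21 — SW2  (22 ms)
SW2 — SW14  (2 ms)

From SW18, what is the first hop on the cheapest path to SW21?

SW39

Enumerating some paths:
SW18 → SW23 → SW12 → SW39 → SW21: 5+2+6+12 = 25
SW18 → SW39 → SW21: 2+12 = 14
SW18 → SW23 → SW21: 5+16 = 21
SW18 → SW14 → SW21: 6+9 = 15
The minimum is 14 ms via SW18 → SW39 → SW21.
So from SW18 the first move is to SW39.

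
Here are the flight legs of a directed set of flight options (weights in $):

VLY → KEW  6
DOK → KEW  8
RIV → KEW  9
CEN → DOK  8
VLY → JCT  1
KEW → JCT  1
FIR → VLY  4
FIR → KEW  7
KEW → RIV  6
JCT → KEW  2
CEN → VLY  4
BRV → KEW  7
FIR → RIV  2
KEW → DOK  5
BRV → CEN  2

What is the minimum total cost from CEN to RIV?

Settle nodes by increasing distance from CEN:
CEN: 0
VLY: 4  (via CEN)
JCT: 5  (via VLY)
KEW: 7  (via JCT)
DOK: 8  (via CEN)
RIV: 13  (via KEW)
Shortest route: CEN → VLY → JCT → KEW → RIV = $13.

$13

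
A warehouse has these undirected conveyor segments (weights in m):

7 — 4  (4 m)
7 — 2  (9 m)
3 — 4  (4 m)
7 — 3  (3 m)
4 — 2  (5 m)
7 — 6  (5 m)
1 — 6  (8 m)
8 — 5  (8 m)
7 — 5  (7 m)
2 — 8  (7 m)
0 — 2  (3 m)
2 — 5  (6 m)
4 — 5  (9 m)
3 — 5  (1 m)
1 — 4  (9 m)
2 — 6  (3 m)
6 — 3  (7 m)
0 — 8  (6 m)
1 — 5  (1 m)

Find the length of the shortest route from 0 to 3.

10 m

Running Dijkstra from 0:
0: 0
2: 3  (via 0)
6: 6  (via 2)
8: 6  (via 0)
4: 8  (via 2)
5: 9  (via 2)
1: 10  (via 5)
3: 10  (via 5)
Shortest route: 0 → 2 → 5 → 3 = 10 m.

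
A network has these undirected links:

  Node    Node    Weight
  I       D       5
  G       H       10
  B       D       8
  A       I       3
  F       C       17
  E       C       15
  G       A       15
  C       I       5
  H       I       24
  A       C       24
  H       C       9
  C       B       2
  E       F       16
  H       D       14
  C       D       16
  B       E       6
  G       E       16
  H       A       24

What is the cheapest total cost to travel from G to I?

Shortest distances from G:
G: 0
H: 10  (via G)
A: 15  (via G)
E: 16  (via G)
I: 18  (via A)
Shortest route: G → A → I = 18.

18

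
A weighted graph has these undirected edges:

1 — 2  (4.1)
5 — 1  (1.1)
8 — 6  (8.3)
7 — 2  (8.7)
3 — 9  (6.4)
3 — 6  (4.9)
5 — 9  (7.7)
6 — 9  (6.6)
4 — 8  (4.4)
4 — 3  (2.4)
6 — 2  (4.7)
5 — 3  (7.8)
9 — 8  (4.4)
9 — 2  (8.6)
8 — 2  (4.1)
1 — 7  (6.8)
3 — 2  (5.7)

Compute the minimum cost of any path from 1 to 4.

11.3

Running Dijkstra from 1:
1: 0
5: 1.1  (via 1)
2: 4.1  (via 1)
7: 6.8  (via 1)
8: 8.2  (via 2)
6: 8.8  (via 2)
9: 8.8  (via 5)
3: 8.9  (via 5)
4: 11.3  (via 3)
Shortest route: 1–5–3–4 = 11.3.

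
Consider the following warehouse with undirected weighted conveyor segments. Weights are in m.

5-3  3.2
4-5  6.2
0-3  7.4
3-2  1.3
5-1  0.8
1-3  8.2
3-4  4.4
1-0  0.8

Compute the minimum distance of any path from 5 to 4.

6.2 m

Candidate routes:
5 - 4: 6.2 = 6.2
5 - 3 - 4: 3.2+4.4 = 7.6
The minimum is 6.2 m via 5 - 4.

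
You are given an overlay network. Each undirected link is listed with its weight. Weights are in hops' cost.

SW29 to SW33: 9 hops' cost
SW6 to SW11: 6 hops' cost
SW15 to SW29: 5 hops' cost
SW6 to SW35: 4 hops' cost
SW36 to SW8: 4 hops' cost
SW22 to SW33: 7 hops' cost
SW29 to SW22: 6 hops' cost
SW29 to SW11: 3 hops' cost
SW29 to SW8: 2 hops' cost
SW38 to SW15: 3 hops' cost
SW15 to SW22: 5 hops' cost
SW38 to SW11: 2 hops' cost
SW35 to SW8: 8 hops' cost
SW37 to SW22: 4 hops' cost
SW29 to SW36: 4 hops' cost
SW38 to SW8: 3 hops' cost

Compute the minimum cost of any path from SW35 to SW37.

20 hops' cost

Enumerating some paths:
SW35–SW8–SW29–SW22–SW37: 8+2+6+4 = 20
SW35–SW6–SW11–SW29–SW22–SW37: 4+6+3+6+4 = 23
Cheapest is SW35–SW8–SW29–SW22–SW37 at 20 hops' cost.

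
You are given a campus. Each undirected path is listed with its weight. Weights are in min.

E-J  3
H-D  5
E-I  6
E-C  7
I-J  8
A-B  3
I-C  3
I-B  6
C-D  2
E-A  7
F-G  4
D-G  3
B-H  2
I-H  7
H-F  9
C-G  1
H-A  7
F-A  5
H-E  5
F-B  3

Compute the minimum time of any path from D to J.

Compare a few routes:
D - C - I - J: 2+3+8 = 13
D - C - E - J: 2+7+3 = 12
D - H - E - J: 5+5+3 = 13
Cheapest is D - C - E - J at 12 min.

12 min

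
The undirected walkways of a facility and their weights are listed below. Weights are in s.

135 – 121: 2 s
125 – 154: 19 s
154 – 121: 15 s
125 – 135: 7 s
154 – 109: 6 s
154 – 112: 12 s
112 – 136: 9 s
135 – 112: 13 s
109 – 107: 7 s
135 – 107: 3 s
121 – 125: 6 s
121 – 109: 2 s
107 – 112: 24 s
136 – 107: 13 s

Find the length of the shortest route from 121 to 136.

18 s

Candidate routes:
121 - 135 - 112 - 136: 2+13+9 = 24
121 - 135 - 107 - 136: 2+3+13 = 18
121 - 109 - 107 - 136: 2+7+13 = 22
Cheapest is 121 - 135 - 107 - 136 at 18 s.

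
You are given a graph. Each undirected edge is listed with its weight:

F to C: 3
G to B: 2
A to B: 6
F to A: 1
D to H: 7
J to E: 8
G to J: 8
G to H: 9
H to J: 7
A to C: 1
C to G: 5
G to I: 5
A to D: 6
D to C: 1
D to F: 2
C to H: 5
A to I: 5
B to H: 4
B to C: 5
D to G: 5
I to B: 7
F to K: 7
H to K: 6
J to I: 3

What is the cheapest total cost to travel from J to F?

Running Dijkstra from J:
J: 0
I: 3  (via J)
H: 7  (via J)
A: 8  (via I)
E: 8  (via J)
G: 8  (via J)
C: 9  (via A)
F: 9  (via A)
Shortest route: J–I–A–F = 9.

9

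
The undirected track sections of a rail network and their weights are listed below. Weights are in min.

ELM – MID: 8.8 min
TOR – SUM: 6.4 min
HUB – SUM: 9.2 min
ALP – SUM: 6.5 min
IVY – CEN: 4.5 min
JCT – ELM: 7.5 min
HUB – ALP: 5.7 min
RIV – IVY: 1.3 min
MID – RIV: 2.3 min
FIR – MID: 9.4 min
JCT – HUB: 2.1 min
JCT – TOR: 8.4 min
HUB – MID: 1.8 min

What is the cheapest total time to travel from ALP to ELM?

15.3 min

Shortest distances from ALP:
ALP: 0
HUB: 5.7  (via ALP)
SUM: 6.5  (via ALP)
MID: 7.5  (via HUB)
JCT: 7.8  (via HUB)
RIV: 9.8  (via MID)
IVY: 11.1  (via RIV)
TOR: 12.9  (via SUM)
ELM: 15.3  (via JCT)
Shortest route: ALP → HUB → JCT → ELM = 15.3 min.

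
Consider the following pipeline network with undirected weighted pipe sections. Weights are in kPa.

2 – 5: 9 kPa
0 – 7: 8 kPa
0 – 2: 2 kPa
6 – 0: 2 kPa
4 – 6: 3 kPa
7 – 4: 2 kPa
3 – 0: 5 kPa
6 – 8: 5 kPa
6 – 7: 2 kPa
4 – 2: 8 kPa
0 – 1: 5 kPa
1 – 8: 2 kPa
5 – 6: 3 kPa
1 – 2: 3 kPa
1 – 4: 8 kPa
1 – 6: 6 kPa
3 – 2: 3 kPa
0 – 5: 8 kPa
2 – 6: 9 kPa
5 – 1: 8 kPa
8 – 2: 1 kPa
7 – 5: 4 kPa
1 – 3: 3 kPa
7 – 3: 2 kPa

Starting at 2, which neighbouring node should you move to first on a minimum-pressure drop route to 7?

3

Candidate routes:
2–3–7: 3+2 = 5
2–0–6–7: 2+2+2 = 6
Cheapest is 2–3–7 at 5 kPa.
So from 2 the first move is to 3.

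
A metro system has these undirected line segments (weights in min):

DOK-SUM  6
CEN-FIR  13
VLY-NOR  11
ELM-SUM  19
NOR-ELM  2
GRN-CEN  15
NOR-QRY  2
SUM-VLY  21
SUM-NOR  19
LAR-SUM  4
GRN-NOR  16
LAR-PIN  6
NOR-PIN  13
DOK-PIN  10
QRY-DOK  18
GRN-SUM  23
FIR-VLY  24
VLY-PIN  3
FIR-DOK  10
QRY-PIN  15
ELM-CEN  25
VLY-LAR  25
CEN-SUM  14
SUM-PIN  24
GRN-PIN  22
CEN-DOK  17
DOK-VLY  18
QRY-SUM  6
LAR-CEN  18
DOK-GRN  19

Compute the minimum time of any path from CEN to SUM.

Shortest distances from CEN:
CEN: 0
FIR: 13  (via CEN)
SUM: 14  (via CEN)
Shortest route: CEN → SUM = 14 min.

14 min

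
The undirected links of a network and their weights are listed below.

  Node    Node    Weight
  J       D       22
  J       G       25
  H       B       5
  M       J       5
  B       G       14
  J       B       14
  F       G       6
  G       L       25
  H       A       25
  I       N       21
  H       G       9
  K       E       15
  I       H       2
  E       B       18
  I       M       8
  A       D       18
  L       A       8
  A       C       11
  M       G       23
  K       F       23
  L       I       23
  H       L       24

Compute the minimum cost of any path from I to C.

38

Compare a few routes:
I - L - A - C: 23+8+11 = 42
I - H - A - C: 2+25+11 = 38
The minimum is 38 via I - H - A - C.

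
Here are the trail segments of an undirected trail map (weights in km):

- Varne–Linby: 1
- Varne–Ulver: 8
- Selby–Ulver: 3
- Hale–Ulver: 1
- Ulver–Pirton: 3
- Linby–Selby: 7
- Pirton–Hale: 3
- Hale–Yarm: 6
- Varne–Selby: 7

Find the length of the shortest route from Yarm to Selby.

Compare a few routes:
Yarm–Hale–Pirton–Ulver–Selby: 6+3+3+3 = 15
Yarm–Hale–Ulver–Selby: 6+1+3 = 10
Cheapest is Yarm–Hale–Ulver–Selby at 10 km.

10 km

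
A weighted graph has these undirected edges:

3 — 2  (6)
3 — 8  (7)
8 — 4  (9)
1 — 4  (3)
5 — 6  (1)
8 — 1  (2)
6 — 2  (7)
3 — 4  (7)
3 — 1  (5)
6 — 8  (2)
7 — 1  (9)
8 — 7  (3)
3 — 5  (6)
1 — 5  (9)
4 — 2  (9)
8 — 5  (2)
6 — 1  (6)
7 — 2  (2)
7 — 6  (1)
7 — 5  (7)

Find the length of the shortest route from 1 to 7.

5

Candidate routes:
1 - 8 - 5 - 6 - 7: 2+2+1+1 = 6
1 - 8 - 7: 2+3 = 5
The minimum is 5 via 1 - 8 - 7.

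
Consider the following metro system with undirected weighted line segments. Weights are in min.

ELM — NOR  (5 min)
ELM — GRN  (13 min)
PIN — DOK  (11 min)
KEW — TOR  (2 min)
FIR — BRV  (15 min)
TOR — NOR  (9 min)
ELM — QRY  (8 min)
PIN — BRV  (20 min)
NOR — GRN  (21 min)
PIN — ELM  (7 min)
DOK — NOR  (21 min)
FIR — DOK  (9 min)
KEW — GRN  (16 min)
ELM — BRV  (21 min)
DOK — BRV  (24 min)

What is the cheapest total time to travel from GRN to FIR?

Enumerating some paths:
GRN → ELM → PIN → DOK → FIR: 13+7+11+9 = 40
GRN → ELM → NOR → DOK → FIR: 13+5+21+9 = 48
GRN → ELM → BRV → FIR: 13+21+15 = 49
Cheapest is GRN → ELM → PIN → DOK → FIR at 40 min.

40 min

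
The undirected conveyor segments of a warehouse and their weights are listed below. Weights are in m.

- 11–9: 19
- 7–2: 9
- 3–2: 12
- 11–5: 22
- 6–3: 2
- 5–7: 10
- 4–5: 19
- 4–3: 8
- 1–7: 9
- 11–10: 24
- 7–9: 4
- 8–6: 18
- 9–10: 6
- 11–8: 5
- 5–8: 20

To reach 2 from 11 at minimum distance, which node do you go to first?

9

Enumerating some paths:
11–9–7–2: 19+4+9 = 32
11–8–6–3–2: 5+18+2+12 = 37
11–10–9–7–2: 24+6+4+9 = 43
11–5–7–2: 22+10+9 = 41
Cheapest is 11–9–7–2 at 32 m.
So from 11 the first move is to 9.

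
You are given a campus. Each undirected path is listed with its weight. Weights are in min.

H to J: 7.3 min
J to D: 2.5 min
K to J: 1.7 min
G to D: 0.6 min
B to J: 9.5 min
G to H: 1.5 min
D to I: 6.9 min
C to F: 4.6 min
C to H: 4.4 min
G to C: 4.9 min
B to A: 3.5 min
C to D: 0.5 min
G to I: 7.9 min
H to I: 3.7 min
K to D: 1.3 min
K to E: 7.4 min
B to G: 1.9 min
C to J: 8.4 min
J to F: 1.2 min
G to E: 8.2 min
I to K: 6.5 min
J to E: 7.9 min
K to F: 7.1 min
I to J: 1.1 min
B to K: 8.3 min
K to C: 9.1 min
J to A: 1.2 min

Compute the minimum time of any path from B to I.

Settle nodes by increasing distance from B:
B: 0
G: 1.9  (via B)
D: 2.5  (via G)
C: 3  (via D)
H: 3.4  (via G)
A: 3.5  (via B)
K: 3.8  (via D)
J: 4.7  (via A)
I: 5.8  (via J)
Shortest route: B → A → J → I = 5.8 min.

5.8 min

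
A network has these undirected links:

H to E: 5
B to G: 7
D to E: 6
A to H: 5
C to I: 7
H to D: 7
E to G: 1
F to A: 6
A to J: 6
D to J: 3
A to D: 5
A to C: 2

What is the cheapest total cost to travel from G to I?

Running Dijkstra from G:
G: 0
E: 1  (via G)
H: 6  (via E)
B: 7  (via G)
D: 7  (via E)
J: 10  (via D)
A: 11  (via H)
C: 13  (via A)
F: 17  (via A)
I: 20  (via C)
Shortest route: G → E → H → A → C → I = 20.

20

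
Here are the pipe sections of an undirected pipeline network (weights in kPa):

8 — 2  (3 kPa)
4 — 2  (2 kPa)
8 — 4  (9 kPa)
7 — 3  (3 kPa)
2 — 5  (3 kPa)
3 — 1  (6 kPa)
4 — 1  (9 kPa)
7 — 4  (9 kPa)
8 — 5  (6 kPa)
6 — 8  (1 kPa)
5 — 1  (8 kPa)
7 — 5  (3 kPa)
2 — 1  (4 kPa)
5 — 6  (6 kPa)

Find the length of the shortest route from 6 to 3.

Settle nodes by increasing distance from 6:
6: 0
8: 1  (via 6)
2: 4  (via 8)
4: 6  (via 2)
5: 6  (via 6)
1: 8  (via 2)
7: 9  (via 5)
3: 12  (via 7)
Shortest route: 6 → 5 → 7 → 3 = 12 kPa.

12 kPa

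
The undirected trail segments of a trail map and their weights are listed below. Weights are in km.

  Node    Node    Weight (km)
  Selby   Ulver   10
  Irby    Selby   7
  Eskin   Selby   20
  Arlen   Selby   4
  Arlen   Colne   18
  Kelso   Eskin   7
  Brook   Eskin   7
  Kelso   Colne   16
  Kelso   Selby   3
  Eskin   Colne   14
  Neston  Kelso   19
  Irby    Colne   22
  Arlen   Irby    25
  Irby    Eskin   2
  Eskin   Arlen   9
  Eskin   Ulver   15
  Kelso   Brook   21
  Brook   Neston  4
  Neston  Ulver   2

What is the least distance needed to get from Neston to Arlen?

16 km

Candidate routes:
Neston - Brook - Eskin - Arlen: 4+7+9 = 20
Neston - Ulver - Selby - Arlen: 2+10+4 = 16
Neston - Brook - Eskin - Irby - Selby - Arlen: 4+7+2+7+4 = 24
Cheapest is Neston - Ulver - Selby - Arlen at 16 km.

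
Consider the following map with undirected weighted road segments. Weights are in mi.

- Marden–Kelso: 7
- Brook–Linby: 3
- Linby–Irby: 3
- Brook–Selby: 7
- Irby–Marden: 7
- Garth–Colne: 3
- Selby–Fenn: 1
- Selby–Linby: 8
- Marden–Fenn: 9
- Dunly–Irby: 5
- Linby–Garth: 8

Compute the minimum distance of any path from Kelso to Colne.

Settle nodes by increasing distance from Kelso:
Kelso: 0
Marden: 7  (via Kelso)
Irby: 14  (via Marden)
Fenn: 16  (via Marden)
Linby: 17  (via Irby)
Selby: 17  (via Fenn)
Dunly: 19  (via Irby)
Brook: 20  (via Linby)
Garth: 25  (via Linby)
Colne: 28  (via Garth)
Shortest route: Kelso–Marden–Irby–Linby–Garth–Colne = 28 mi.

28 mi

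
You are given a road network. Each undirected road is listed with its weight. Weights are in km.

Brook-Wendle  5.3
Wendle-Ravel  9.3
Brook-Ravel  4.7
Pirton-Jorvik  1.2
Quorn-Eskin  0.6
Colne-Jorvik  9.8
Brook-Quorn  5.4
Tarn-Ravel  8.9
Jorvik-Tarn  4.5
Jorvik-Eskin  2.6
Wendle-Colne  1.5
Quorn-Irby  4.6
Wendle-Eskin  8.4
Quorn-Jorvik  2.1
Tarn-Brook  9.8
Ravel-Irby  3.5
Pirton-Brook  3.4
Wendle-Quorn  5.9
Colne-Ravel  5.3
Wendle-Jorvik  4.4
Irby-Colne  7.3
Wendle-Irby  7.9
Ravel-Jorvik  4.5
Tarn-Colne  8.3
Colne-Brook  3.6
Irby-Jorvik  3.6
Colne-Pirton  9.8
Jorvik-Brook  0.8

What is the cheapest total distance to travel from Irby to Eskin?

Running Dijkstra from Irby:
Irby: 0
Ravel: 3.5  (via Irby)
Jorvik: 3.6  (via Irby)
Brook: 4.4  (via Jorvik)
Quorn: 4.6  (via Irby)
Pirton: 4.8  (via Jorvik)
Eskin: 5.2  (via Quorn)
Shortest route: Irby–Quorn–Eskin = 5.2 km.

5.2 km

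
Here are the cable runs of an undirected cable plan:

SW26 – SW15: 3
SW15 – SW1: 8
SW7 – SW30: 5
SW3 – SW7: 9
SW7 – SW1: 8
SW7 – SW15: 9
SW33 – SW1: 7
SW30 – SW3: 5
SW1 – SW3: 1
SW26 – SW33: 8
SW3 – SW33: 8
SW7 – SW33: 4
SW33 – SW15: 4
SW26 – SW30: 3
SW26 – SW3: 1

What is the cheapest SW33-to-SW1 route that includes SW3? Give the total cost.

Best SW33 to SW3: SW33 → SW3 costing 8
Best SW3 to SW1: SW3 → SW1 costing 1
Total via SW3: 8 + 1 = 9.

9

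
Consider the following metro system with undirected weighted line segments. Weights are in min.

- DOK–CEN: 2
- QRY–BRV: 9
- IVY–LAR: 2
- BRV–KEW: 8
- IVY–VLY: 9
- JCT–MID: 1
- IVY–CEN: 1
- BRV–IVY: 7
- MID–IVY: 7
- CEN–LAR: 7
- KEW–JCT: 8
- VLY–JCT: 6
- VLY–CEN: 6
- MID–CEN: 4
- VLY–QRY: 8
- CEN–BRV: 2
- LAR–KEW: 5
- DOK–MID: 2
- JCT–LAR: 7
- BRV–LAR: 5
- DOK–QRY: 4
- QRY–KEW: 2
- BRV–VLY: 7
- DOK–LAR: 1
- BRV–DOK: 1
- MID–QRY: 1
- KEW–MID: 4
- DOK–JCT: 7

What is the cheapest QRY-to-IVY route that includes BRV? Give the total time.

7 min

Shortest QRY→BRV: QRY–MID–DOK–BRV = 4
Best BRV to IVY: BRV–CEN–IVY costing 3
Total via BRV: 4 + 3 = 7 min.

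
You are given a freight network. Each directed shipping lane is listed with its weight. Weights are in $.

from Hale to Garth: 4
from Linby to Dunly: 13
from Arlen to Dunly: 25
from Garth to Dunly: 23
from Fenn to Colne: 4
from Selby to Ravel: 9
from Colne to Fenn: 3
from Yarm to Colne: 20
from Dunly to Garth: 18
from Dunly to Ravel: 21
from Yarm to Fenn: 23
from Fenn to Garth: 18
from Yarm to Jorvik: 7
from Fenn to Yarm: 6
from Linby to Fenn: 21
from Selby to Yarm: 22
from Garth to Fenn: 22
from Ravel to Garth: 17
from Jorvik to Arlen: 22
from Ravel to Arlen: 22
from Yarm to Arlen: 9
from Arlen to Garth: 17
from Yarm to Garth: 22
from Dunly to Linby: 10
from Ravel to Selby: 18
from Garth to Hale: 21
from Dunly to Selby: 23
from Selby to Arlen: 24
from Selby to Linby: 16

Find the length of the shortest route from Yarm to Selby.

Running Dijkstra from Yarm:
Yarm: 0
Jorvik: 7  (via Yarm)
Arlen: 9  (via Yarm)
Colne: 20  (via Yarm)
Garth: 22  (via Yarm)
Fenn: 23  (via Yarm)
Dunly: 34  (via Arlen)
Hale: 43  (via Garth)
Linby: 44  (via Dunly)
Ravel: 55  (via Dunly)
Selby: 57  (via Dunly)
Shortest route: Yarm–Arlen–Dunly–Selby = $57.

$57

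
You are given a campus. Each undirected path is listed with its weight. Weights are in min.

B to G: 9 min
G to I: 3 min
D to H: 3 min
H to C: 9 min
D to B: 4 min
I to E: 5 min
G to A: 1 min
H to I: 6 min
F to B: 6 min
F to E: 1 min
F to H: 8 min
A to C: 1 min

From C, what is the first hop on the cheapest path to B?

Candidate routes:
C - A - G - I - E - F - B: 1+1+3+5+1+6 = 17
C - A - G - B: 1+1+9 = 11
C - H - D - B: 9+3+4 = 16
The minimum is 11 min via C - A - G - B.
So from C the first move is to A.

A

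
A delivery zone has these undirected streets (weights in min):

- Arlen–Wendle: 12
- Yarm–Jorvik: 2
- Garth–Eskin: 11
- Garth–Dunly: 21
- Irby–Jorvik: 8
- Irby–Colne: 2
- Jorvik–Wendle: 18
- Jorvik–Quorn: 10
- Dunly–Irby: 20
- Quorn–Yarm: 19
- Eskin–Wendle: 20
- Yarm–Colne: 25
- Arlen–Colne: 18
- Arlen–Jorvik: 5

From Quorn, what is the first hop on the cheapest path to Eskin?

Jorvik

Compare a few routes:
Quorn → Jorvik → Arlen → Wendle → Eskin: 10+5+12+20 = 47
Quorn → Jorvik → Wendle → Eskin: 10+18+20 = 48
Quorn → Yarm → Jorvik → Arlen → Wendle → Eskin: 19+2+5+12+20 = 58
Cheapest is Quorn → Jorvik → Arlen → Wendle → Eskin at 47 min.
So from Quorn the first move is to Jorvik.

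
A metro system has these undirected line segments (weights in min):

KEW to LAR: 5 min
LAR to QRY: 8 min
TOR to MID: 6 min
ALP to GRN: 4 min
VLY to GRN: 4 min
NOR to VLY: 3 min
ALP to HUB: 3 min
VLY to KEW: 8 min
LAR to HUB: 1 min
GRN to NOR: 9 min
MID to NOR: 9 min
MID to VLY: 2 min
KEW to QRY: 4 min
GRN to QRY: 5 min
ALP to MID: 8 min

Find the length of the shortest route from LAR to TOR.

18 min

Compare a few routes:
LAR - HUB - ALP - MID - TOR: 1+3+8+6 = 18
LAR - KEW - VLY - MID - TOR: 5+8+2+6 = 21
LAR - HUB - ALP - GRN - VLY - MID - TOR: 1+3+4+4+2+6 = 20
LAR - QRY - GRN - VLY - MID - TOR: 8+5+4+2+6 = 25
Cheapest is LAR - HUB - ALP - MID - TOR at 18 min.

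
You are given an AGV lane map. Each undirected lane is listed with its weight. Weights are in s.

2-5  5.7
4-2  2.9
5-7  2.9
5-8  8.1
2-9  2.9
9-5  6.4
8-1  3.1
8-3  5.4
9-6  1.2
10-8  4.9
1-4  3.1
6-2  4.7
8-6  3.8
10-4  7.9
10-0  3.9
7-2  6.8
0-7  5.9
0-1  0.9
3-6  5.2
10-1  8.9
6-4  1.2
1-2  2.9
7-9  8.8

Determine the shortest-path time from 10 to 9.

Compare a few routes:
10 - 0 - 1 - 4 - 6 - 9: 3.9+0.9+3.1+1.2+1.2 = 10.3
10 - 8 - 6 - 9: 4.9+3.8+1.2 = 9.9
10 - 4 - 6 - 9: 7.9+1.2+1.2 = 10.3
Cheapest is 10 - 8 - 6 - 9 at 9.9 s.

9.9 s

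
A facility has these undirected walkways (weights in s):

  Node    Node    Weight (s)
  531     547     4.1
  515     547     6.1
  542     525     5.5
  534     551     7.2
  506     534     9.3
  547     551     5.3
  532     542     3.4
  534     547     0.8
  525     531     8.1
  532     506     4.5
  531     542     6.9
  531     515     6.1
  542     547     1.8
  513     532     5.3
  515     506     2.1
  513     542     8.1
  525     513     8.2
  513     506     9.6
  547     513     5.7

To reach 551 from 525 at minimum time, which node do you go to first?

542

Enumerating some paths:
525 → 542 → 547 → 551: 5.5+1.8+5.3 = 12.6
525 → 531 → 547 → 551: 8.1+4.1+5.3 = 17.5
525 → 542 → 547 → 534 → 551: 5.5+1.8+0.8+7.2 = 15.3
The minimum is 12.6 s via 525 → 542 → 547 → 551.
So from 525 the first move is to 542.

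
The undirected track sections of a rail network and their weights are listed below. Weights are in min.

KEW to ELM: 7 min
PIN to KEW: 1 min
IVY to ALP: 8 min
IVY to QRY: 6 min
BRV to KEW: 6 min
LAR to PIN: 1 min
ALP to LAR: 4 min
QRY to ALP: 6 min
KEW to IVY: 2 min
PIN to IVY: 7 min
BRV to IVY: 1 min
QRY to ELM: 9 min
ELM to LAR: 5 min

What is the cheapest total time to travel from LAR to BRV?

5 min

Shortest distances from LAR:
LAR: 0
PIN: 1  (via LAR)
KEW: 2  (via PIN)
ALP: 4  (via LAR)
IVY: 4  (via KEW)
BRV: 5  (via IVY)
Shortest route: LAR → PIN → KEW → IVY → BRV = 5 min.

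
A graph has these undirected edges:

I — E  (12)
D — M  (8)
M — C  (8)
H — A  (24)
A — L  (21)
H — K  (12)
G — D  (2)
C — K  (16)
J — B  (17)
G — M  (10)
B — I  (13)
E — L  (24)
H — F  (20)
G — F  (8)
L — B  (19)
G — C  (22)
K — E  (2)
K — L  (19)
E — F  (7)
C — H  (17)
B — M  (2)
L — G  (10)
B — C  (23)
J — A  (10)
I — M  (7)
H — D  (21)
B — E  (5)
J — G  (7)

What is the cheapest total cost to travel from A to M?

27

Running Dijkstra from A:
A: 0
J: 10  (via A)
G: 17  (via J)
D: 19  (via G)
L: 21  (via A)
H: 24  (via A)
F: 25  (via G)
B: 27  (via J)
M: 27  (via G)
Shortest route: A → J → G → M = 27.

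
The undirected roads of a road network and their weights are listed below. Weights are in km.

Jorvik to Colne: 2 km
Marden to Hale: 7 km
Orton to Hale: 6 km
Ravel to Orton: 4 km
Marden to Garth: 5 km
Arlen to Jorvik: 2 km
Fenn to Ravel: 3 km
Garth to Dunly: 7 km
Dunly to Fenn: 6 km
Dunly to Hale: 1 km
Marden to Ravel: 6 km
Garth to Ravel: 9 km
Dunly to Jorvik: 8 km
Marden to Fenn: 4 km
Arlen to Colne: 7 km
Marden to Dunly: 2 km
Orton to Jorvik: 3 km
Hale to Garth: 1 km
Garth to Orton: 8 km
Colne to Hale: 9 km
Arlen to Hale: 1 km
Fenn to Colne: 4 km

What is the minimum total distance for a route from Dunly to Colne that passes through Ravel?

15 km

Shortest Dunly→Ravel: Dunly → Marden → Ravel = 8
Best Ravel to Colne: Ravel → Fenn → Colne costing 7
Total via Ravel: 8 + 7 = 15 km.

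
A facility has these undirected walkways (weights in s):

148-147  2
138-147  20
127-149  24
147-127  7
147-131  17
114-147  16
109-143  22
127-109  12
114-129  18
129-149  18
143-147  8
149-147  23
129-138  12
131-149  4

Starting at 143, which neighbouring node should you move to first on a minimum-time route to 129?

Enumerating some paths:
143 - 147 - 149 - 129: 8+23+18 = 49
143 - 147 - 131 - 149 - 129: 8+17+4+18 = 47
143 - 147 - 138 - 129: 8+20+12 = 40
143 - 147 - 114 - 129: 8+16+18 = 42
Cheapest is 143 - 147 - 138 - 129 at 40 s.
So from 143 the first move is to 147.

147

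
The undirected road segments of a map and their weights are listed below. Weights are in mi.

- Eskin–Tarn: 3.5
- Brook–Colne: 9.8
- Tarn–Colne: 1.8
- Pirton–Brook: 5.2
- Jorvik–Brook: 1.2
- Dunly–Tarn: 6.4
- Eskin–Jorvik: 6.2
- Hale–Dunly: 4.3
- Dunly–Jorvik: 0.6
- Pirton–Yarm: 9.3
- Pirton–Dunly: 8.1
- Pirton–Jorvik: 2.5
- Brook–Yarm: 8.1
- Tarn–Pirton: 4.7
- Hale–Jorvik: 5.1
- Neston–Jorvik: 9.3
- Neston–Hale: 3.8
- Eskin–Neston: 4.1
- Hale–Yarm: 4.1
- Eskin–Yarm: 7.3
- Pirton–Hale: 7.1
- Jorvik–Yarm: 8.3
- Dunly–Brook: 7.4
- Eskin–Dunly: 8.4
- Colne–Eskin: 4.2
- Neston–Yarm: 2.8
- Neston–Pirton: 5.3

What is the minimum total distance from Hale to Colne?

12.1 mi

Running Dijkstra from Hale:
Hale: 0
Neston: 3.8  (via Hale)
Yarm: 4.1  (via Hale)
Dunly: 4.3  (via Hale)
Jorvik: 4.9  (via Dunly)
Brook: 6.1  (via Jorvik)
Pirton: 7.1  (via Hale)
Eskin: 7.9  (via Neston)
Tarn: 10.7  (via Dunly)
Colne: 12.1  (via Eskin)
Shortest route: Hale–Neston–Eskin–Colne = 12.1 mi.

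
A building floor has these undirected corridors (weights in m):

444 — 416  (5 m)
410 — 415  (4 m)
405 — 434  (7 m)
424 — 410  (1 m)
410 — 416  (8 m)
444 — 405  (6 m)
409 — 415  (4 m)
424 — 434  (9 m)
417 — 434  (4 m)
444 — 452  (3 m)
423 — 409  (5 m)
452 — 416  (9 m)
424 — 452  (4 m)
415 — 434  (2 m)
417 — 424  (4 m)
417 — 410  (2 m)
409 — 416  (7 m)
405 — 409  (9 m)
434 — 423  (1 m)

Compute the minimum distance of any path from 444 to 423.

Compare a few routes:
444–452–424–410–415–434–423: 3+4+1+4+2+1 = 15
444–405–434–423: 6+7+1 = 14
Cheapest is 444–405–434–423 at 14 m.

14 m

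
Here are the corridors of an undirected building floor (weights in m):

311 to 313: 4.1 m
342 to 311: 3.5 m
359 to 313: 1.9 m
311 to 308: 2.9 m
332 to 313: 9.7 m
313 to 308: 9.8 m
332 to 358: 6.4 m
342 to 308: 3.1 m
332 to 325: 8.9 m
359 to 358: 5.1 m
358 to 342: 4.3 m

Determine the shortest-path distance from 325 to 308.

22.7 m

Running Dijkstra from 325:
325: 0
332: 8.9  (via 325)
358: 15.3  (via 332)
313: 18.6  (via 332)
342: 19.6  (via 358)
359: 20.4  (via 358)
308: 22.7  (via 342)
Shortest route: 325 → 332 → 358 → 342 → 308 = 22.7 m.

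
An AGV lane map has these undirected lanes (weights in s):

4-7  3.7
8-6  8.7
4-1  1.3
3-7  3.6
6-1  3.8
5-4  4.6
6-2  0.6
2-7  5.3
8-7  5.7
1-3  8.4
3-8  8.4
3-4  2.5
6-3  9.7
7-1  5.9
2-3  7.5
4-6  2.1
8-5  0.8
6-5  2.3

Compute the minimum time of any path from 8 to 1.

Candidate routes:
8 - 5 - 6 - 4 - 1: 0.8+2.3+2.1+1.3 = 6.5
8 - 5 - 6 - 1: 0.8+2.3+3.8 = 6.9
8 - 5 - 4 - 1: 0.8+4.6+1.3 = 6.7
The minimum is 6.5 s via 8 - 5 - 6 - 4 - 1.

6.5 s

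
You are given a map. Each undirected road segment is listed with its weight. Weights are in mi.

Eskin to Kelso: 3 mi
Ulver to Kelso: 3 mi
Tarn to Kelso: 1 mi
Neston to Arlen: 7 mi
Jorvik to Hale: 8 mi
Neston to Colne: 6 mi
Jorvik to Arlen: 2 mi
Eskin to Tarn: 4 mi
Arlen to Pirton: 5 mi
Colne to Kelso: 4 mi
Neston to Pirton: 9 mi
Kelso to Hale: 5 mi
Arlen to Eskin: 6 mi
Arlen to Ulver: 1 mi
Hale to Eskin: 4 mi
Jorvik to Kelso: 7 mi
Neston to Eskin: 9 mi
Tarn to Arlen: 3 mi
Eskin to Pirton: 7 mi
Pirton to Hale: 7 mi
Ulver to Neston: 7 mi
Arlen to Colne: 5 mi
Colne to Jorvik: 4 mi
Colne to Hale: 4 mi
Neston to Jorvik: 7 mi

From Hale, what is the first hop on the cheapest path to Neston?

Colne

Compare a few routes:
Hale → Kelso → Ulver → Neston: 5+3+7 = 15
Hale → Eskin → Neston: 4+9 = 13
Hale → Colne → Neston: 4+6 = 10
The minimum is 10 mi via Hale → Colne → Neston.
So from Hale the first move is to Colne.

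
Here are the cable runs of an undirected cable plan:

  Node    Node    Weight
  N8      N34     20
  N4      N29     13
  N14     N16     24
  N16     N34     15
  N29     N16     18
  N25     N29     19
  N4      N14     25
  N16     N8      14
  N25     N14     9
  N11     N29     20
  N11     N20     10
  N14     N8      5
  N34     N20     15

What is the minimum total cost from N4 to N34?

46

Compare a few routes:
N4 - N14 - N8 - N16 - N34: 25+5+14+15 = 59
N4 - N29 - N16 - N34: 13+18+15 = 46
N4 - N14 - N8 - N34: 25+5+20 = 50
N4 - N29 - N11 - N20 - N34: 13+20+10+15 = 58
The minimum is 46 via N4 - N29 - N16 - N34.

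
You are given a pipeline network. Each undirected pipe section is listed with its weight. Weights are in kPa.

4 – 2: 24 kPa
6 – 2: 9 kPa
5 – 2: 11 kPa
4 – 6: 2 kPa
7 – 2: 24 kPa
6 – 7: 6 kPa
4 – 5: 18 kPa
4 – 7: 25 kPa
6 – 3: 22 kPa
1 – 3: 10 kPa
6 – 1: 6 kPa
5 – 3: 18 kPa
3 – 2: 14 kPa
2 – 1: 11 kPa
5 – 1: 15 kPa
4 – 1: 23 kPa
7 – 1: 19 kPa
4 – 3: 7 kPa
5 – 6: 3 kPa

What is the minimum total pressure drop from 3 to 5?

Settle nodes by increasing distance from 3:
3: 0
4: 7  (via 3)
6: 9  (via 4)
1: 10  (via 3)
5: 12  (via 6)
Shortest route: 3–4–6–5 = 12 kPa.

12 kPa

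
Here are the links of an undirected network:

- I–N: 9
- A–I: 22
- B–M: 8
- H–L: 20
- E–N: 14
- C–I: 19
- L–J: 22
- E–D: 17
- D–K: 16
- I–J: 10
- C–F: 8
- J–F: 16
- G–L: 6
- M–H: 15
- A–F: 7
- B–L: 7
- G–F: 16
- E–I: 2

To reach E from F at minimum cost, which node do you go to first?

J

Candidate routes:
F–J–I–E: 16+10+2 = 28
F–C–I–E: 8+19+2 = 29
Cheapest is F–J–I–E at 28.
So from F the first move is to J.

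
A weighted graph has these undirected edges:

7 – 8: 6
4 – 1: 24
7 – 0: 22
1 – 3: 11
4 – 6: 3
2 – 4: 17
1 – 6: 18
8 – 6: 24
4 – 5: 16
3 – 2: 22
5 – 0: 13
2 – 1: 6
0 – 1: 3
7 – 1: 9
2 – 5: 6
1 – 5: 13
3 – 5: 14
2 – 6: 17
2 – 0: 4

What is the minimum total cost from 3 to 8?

26

Settle nodes by increasing distance from 3:
3: 0
1: 11  (via 3)
0: 14  (via 1)
5: 14  (via 3)
2: 17  (via 1)
7: 20  (via 1)
8: 26  (via 7)
Shortest route: 3 → 1 → 7 → 8 = 26.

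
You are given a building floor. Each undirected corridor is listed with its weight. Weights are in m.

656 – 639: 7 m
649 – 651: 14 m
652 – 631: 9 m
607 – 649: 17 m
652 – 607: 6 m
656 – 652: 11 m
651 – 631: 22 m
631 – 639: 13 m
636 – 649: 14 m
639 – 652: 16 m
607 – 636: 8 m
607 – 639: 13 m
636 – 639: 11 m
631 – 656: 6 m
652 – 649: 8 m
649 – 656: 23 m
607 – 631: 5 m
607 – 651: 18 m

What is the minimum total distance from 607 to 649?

14 m

Candidate routes:
607 → 649: 17 = 17
607 → 652 → 649: 6+8 = 14
Cheapest is 607 → 652 → 649 at 14 m.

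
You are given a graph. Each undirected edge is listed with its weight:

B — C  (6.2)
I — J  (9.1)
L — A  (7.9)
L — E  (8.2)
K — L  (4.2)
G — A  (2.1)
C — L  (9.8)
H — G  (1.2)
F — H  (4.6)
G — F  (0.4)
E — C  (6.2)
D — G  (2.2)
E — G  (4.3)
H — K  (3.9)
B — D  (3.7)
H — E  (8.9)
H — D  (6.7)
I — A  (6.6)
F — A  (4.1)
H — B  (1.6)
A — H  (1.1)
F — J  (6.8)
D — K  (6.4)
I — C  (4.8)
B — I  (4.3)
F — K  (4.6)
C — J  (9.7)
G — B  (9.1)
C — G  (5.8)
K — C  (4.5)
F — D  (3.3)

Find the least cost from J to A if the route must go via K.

16.4

Best J to K: J–F–K costing 11.4
Shortest K→A: K–H–A = 5
Total via K: 11.4 + 5 = 16.4.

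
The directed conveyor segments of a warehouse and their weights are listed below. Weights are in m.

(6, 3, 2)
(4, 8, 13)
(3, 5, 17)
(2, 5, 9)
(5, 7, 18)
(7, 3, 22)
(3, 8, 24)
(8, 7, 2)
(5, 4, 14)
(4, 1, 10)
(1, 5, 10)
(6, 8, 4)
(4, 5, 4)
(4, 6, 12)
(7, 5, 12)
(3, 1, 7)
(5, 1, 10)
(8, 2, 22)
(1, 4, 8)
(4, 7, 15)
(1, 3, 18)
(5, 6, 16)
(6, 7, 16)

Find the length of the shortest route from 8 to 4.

28 m

Shortest distances from 8:
8: 0
7: 2  (via 8)
5: 14  (via 7)
2: 22  (via 8)
1: 24  (via 5)
3: 24  (via 7)
4: 28  (via 5)
Shortest route: 8 → 7 → 5 → 4 = 28 m.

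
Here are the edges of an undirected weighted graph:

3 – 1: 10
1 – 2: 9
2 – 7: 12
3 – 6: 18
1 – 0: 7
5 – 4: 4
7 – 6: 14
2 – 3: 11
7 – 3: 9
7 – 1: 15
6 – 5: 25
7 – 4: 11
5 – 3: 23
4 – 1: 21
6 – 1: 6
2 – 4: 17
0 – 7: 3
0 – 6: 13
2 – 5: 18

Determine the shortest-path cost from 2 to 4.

Running Dijkstra from 2:
2: 0
1: 9  (via 2)
3: 11  (via 2)
7: 12  (via 2)
0: 15  (via 7)
6: 15  (via 1)
4: 17  (via 2)
Shortest route: 2–4 = 17.

17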